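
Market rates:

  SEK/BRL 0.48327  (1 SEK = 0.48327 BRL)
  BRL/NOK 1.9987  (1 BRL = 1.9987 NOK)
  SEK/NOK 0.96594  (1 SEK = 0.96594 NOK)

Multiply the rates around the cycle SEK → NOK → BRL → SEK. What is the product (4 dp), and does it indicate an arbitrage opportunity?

1.0000 (no arbitrage)

Around SEK → NOK → BRL → SEK: 1 × 0.96594 ÷ 1.9987 ÷ 0.48327 = 1.000029
Product ≈ 1 (deviation 0.003%, within rounding noise).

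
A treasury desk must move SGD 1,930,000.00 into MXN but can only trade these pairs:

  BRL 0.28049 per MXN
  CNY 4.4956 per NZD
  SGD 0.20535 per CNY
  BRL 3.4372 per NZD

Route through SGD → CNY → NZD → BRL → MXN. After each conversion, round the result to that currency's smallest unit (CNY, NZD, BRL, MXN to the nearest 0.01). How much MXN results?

SGD 1,930,000.00 ÷ 0.20535 = CNY 9,398,587.78
CNY 9,398,587.78 ÷ 4.4956 = NZD 2,090,619.22
NZD 2,090,619.22 × 3.4372 = BRL 7,185,876.38
BRL 7,185,876.38 ÷ 0.28049 = MXN 25,619,010.95

MXN 25,619,010.95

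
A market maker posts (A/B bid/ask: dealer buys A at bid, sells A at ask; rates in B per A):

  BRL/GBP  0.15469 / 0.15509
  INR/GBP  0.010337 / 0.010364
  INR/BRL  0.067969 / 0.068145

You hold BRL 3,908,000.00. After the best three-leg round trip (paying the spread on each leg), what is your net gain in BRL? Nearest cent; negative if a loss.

Net profit: BRL 56,608.16

Best loop BRL → GBP → INR → BRL:
BRL 3,908,000.00 × 0.15469 (sell BRL at bid) = GBP 604,528.52
GBP 604,528.52 ÷ 0.010364 (buy INR at ask) = INR 58,329,652.64
INR 58,329,652.64 × 0.067969 (sell INR at bid) = BRL 3,964,608.16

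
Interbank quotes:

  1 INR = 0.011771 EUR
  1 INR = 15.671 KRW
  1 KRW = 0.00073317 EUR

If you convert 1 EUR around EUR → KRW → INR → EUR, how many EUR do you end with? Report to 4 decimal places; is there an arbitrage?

1.0245 (arbitrage exists)

Around EUR → KRW → INR → EUR: 1 ÷ 0.00073317 ÷ 15.671 × 0.011771 = 1.024500
Product > 1; profitable direction is EUR → KRW → INR → EUR.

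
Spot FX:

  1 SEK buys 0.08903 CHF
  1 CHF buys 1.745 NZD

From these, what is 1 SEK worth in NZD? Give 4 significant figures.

SEK/NZD = 0.1554

1 SEK × 0.08903 = 0.08903 CHF
0.08903 CHF × 1.745 = 0.155357 NZD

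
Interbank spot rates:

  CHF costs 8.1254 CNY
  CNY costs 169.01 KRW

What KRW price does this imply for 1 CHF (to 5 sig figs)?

CHF/KRW = 1373.3

1 CHF × 8.1254 = 8.1254 CNY
8.1254 CNY × 169.01 = 1373.27 KRW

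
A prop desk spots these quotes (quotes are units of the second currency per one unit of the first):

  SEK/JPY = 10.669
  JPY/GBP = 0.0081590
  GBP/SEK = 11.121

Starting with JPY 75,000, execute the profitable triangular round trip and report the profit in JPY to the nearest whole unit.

Profitable loop is JPY → SEK → GBP → JPY:
JPY 75,000 ÷ 10.669 = SEK 7,029.71
SEK 7,029.71 ÷ 11.121 = GBP 632.11
GBP 632.11 ÷ 0.0081590 = JPY 77,474
Profit = JPY 77,474 − JPY 75,000

Profit: JPY 2,474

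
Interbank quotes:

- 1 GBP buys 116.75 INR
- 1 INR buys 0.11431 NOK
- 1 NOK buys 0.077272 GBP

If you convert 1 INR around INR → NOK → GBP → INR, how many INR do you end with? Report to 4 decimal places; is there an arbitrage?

1.0312 (arbitrage exists)

Around INR → NOK → GBP → INR: 1 × 0.11431 × 0.077272 × 116.75 = 1.031248
Product > 1; profitable direction is INR → NOK → GBP → INR.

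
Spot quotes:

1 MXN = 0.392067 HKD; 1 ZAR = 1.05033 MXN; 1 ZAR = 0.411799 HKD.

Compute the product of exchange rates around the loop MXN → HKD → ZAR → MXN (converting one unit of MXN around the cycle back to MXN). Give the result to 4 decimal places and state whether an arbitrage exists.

Around MXN → HKD → ZAR → MXN: 1 × 0.392067 ÷ 0.411799 × 1.05033 = 1.000002
Product ≈ 1 (deviation 0.000%, within rounding noise).

1.0000 (no arbitrage)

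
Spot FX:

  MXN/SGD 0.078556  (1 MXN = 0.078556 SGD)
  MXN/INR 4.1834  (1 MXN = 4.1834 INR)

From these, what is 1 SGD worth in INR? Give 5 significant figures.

1 SGD ÷ 0.078556 = 12.7298 MXN
12.7298 MXN × 4.1834 = 53.2537 INR

SGD/INR = 53.254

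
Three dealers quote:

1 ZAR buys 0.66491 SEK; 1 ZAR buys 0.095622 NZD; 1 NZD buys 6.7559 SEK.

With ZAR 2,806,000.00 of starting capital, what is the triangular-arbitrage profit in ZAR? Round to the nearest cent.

Profitable loop is ZAR → SEK → NZD → ZAR:
ZAR 2,806,000.00 × 0.66491 = SEK 1,865,737.46
SEK 1,865,737.46 ÷ 6.7559 = NZD 276,164.16
NZD 276,164.16 ÷ 0.095622 = ZAR 2,888,081.84
Profit = ZAR 2,888,081.84 − ZAR 2,806,000.00

Profit: ZAR 82,081.84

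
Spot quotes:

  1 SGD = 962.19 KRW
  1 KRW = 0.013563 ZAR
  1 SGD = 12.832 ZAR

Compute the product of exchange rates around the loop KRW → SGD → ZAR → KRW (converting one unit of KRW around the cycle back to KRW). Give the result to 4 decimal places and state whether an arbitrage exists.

0.9833 (arbitrage exists)

Around KRW → SGD → ZAR → KRW: 1 ÷ 962.19 × 12.832 ÷ 0.013563 = 0.983281
Product < 1; profitable direction is KRW → ZAR → SGD → KRW.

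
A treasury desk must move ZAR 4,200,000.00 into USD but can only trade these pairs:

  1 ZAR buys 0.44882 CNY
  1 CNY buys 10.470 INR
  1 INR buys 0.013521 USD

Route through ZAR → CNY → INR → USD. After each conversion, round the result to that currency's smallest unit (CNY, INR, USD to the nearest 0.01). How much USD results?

USD 266,856.01

ZAR 4,200,000.00 × 0.44882 = CNY 1,885,044.00
CNY 1,885,044.00 × 10.470 = INR 19,736,410.68
INR 19,736,410.68 × 0.013521 = USD 266,856.01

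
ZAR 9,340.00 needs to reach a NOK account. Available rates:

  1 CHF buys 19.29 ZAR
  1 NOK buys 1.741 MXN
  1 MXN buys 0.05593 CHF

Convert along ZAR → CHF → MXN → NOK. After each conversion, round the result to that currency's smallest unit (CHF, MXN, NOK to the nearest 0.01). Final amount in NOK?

ZAR 9,340.00 ÷ 19.29 = CHF 484.19
CHF 484.19 ÷ 0.05593 = MXN 8,657.07
MXN 8,657.07 ÷ 1.741 = NOK 4,972.47

NOK 4,972.47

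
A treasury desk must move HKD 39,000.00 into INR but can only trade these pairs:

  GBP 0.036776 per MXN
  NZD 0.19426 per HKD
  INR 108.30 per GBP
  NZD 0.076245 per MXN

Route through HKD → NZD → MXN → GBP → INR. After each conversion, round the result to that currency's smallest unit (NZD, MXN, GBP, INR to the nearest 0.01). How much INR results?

HKD 39,000.00 × 0.19426 = NZD 7,576.14
NZD 7,576.14 ÷ 0.076245 = MXN 99,365.73
MXN 99,365.73 × 0.036776 = GBP 3,654.27
GBP 3,654.27 × 108.30 = INR 395,757.44

INR 395,757.44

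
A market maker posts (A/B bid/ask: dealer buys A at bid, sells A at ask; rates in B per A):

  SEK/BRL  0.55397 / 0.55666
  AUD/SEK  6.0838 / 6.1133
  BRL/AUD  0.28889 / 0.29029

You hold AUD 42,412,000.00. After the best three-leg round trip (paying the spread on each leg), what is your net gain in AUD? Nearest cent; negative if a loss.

Best loop AUD → BRL → SEK → AUD:
AUD 42,412,000.00 ÷ 0.29029 (buy BRL at ask) = BRL 146,102,173.69
BRL 146,102,173.69 ÷ 0.55666 (buy SEK at ask) = SEK 262,462,137.91
SEK 262,462,137.91 ÷ 6.1133 (buy AUD at ask) = AUD 42,932,972.03

Net profit: AUD 520,972.03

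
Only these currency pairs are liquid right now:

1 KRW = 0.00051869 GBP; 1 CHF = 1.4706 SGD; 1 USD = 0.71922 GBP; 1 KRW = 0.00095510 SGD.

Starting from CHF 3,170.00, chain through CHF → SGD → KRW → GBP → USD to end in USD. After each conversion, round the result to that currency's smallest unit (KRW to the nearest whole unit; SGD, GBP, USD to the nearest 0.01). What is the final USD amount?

USD 3,520.06

CHF 3,170.00 × 1.4706 = SGD 4,661.80
SGD 4,661.80 ÷ 0.00095510 = KRW 4,880,955
KRW 4,880,955 × 0.00051869 = GBP 2,531.70
GBP 2,531.70 ÷ 0.71922 = USD 3,520.06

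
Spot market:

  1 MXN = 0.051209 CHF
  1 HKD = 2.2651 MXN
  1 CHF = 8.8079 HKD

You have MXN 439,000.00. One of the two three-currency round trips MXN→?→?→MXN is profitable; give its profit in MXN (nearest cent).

Profit: MXN 9,508.39

Profitable loop is MXN → CHF → HKD → MXN:
MXN 439,000.00 × 0.051209 = CHF 22,480.75
CHF 22,480.75 × 8.8079 = HKD 198,008.21
HKD 198,008.21 × 2.2651 = MXN 448,508.39
Profit = MXN 448,508.39 − MXN 439,000.00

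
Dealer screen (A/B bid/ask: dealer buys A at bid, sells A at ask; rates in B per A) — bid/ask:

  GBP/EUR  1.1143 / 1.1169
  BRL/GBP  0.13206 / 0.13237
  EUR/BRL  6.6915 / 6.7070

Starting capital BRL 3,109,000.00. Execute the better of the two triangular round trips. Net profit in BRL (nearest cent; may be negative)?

Best loop BRL → EUR → GBP → BRL:
BRL 3,109,000.00 ÷ 6.7070 (buy EUR at ask) = EUR 463,545.55
EUR 463,545.55 ÷ 1.1169 (buy GBP at ask) = GBP 415,028.69
GBP 415,028.69 ÷ 0.13237 (buy BRL at ask) = BRL 3,135,368.25

Net profit: BRL 26,368.25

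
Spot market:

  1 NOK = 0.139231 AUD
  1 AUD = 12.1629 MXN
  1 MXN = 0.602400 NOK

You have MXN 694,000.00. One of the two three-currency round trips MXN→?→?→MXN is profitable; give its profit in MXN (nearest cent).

Profit: MXN 13,974.33

Profitable loop is MXN → NOK → AUD → MXN:
MXN 694,000.00 × 0.602400 = NOK 418,065.60
NOK 418,065.60 × 0.139231 = AUD 58,207.69
AUD 58,207.69 × 12.1629 = MXN 707,974.33
Profit = MXN 707,974.33 − MXN 694,000.00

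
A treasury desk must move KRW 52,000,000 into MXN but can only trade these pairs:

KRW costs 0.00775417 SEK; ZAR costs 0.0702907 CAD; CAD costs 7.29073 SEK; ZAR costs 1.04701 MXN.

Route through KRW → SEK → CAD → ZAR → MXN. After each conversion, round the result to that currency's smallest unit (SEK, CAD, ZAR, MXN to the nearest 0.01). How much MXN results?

MXN 823,797.71

KRW 52,000,000 × 0.00775417 = SEK 403,216.84
SEK 403,216.84 ÷ 7.29073 = CAD 55,305.41
CAD 55,305.41 ÷ 0.0702907 = ZAR 786,809.78
ZAR 786,809.78 × 1.04701 = MXN 823,797.71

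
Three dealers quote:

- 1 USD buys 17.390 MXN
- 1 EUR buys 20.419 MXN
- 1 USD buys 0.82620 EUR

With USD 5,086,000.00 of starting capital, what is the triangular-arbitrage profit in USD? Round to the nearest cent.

Profitable loop is USD → MXN → EUR → USD:
USD 5,086,000.00 × 17.390 = MXN 88,445,540.00
MXN 88,445,540.00 ÷ 20.419 = EUR 4,331,531.42
EUR 4,331,531.42 ÷ 0.82620 = USD 5,242,715.34
Profit = USD 5,242,715.34 − USD 5,086,000.00

Profit: USD 156,715.34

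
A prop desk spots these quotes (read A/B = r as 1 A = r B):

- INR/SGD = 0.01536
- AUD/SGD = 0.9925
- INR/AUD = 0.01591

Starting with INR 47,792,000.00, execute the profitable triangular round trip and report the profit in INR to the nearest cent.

Profit: INR 1,340,027.32

Profitable loop is INR → AUD → SGD → INR:
INR 47,792,000.00 × 0.01591 = AUD 760,370.72
AUD 760,370.72 × 0.9925 = SGD 754,667.94
SGD 754,667.94 ÷ 0.01536 = INR 49,132,027.32
Profit = INR 49,132,027.32 − INR 47,792,000.00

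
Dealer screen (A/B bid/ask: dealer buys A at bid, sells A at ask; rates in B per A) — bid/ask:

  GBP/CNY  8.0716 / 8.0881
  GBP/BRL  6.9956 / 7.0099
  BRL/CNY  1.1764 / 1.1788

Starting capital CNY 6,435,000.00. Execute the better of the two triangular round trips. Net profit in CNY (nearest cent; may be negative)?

Net profit: CNY 112,598.25

Best loop CNY → GBP → BRL → CNY:
CNY 6,435,000.00 ÷ 8.0881 (buy GBP at ask) = GBP 795,613.31
GBP 795,613.31 × 6.9956 (sell GBP at bid) = BRL 5,565,792.46
BRL 5,565,792.46 × 1.1764 (sell BRL at bid) = CNY 6,547,598.25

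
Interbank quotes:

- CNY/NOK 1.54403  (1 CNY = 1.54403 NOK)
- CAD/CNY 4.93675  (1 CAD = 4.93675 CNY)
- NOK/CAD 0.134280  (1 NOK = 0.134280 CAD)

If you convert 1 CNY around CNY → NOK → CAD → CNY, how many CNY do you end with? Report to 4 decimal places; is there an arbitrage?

1.0235 (arbitrage exists)

Around CNY → NOK → CAD → CNY: 1 × 1.54403 × 0.134280 × 4.93675 = 1.023548
Product > 1; profitable direction is CNY → NOK → CAD → CNY.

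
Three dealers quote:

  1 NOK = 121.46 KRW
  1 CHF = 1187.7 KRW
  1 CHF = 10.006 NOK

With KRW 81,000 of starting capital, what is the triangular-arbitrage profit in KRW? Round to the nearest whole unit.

Profitable loop is KRW → CHF → NOK → KRW:
KRW 81,000 ÷ 1187.7 = CHF 68.20
CHF 68.20 × 10.006 = NOK 682.40
NOK 682.40 × 121.46 = KRW 82,884
Profit = KRW 82,884 − KRW 81,000

Profit: KRW 1,884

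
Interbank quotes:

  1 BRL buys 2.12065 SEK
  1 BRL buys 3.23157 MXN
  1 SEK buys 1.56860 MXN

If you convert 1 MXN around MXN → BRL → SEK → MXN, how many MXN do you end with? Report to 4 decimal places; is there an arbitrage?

1.0294 (arbitrage exists)

Around MXN → BRL → SEK → MXN: 1 ÷ 3.23157 × 2.12065 × 1.56860 = 1.029361
Product > 1; profitable direction is MXN → BRL → SEK → MXN.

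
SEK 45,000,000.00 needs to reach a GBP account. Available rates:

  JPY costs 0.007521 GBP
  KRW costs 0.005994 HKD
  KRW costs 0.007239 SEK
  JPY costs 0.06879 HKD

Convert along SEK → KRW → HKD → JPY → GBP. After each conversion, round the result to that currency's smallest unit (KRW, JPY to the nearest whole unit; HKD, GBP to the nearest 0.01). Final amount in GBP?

SEK 45,000,000.00 ÷ 0.007239 = KRW 6,216,328,222
KRW 6,216,328,222 × 0.005994 = HKD 37,260,671.36
HKD 37,260,671.36 ÷ 0.06879 = JPY 541,658,255
JPY 541,658,255 × 0.007521 = GBP 4,073,811.74

GBP 4,073,811.74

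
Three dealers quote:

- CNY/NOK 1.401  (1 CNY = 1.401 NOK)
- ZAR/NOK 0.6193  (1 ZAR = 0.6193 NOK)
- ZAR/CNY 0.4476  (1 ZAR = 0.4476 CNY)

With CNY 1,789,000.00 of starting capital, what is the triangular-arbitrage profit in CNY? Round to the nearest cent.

Profitable loop is CNY → NOK → ZAR → CNY:
CNY 1,789,000.00 × 1.401 = NOK 2,506,389.00
NOK 2,506,389.00 ÷ 0.6193 = ZAR 4,047,132.25
ZAR 4,047,132.25 × 0.4476 = CNY 1,811,496.39
Profit = CNY 1,811,496.39 − CNY 1,789,000.00

Profit: CNY 22,496.39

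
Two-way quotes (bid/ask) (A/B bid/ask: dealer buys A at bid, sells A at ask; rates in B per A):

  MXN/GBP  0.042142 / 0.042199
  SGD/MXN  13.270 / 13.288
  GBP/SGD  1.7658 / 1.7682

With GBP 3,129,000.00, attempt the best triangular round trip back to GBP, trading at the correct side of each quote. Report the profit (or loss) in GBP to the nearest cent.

Net profit: GBP 26,821.26

Best loop GBP → MXN → SGD → GBP:
GBP 3,129,000.00 ÷ 0.042199 (buy MXN at ask) = MXN 74,148,676.51
MXN 74,148,676.51 ÷ 13.288 (buy SGD at ask) = SGD 5,580,123.16
SGD 5,580,123.16 ÷ 1.7682 (buy GBP at ask) = GBP 3,155,821.26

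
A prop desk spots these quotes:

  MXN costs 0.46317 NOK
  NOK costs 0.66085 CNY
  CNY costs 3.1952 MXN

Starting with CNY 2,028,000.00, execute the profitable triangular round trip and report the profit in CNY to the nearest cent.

Profitable loop is CNY → NOK → MXN → CNY:
CNY 2,028,000.00 ÷ 0.66085 = NOK 3,068,775.06
NOK 3,068,775.06 ÷ 0.46317 = MXN 6,625,591.17
MXN 6,625,591.17 ÷ 3.1952 = CNY 2,073,607.65
Profit = CNY 2,073,607.65 − CNY 2,028,000.00

Profit: CNY 45,607.65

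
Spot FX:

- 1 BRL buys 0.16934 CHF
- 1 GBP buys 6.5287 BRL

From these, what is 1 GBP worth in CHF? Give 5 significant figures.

GBP/CHF = 1.1056

1 GBP × 6.5287 = 6.5287 BRL
6.5287 BRL × 0.16934 = 1.10557 CHF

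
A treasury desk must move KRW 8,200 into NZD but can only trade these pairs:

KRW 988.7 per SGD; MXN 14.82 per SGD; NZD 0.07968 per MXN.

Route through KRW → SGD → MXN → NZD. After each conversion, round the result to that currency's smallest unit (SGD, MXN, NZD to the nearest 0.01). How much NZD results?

KRW 8,200 ÷ 988.7 = SGD 8.29
SGD 8.29 × 14.82 = MXN 122.86
MXN 122.86 × 0.07968 = NZD 9.79

NZD 9.79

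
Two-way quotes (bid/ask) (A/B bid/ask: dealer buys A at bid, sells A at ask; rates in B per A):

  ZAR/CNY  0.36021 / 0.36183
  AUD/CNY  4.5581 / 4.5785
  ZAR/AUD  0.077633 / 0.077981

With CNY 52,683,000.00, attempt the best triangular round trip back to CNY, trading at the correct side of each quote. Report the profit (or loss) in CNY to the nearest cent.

Net profit: CNY 468,343.22

Best loop CNY → AUD → ZAR → CNY:
CNY 52,683,000.00 ÷ 4.5785 (buy AUD at ask) = AUD 11,506,606.97
AUD 11,506,606.97 ÷ 0.077981 (buy ZAR at ask) = ZAR 147,556,545.41
ZAR 147,556,545.41 × 0.36021 (sell ZAR at bid) = CNY 53,151,343.22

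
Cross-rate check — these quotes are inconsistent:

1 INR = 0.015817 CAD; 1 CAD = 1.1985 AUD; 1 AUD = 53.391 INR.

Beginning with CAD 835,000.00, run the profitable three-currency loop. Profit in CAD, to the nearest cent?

Profitable loop is CAD → AUD → INR → CAD:
CAD 835,000.00 × 1.1985 = AUD 1,000,747.50
AUD 1,000,747.50 × 53.391 = INR 53,430,909.77
INR 53,430,909.77 × 0.015817 = CAD 845,116.70
Profit = CAD 845,116.70 − CAD 835,000.00

Profit: CAD 10,116.70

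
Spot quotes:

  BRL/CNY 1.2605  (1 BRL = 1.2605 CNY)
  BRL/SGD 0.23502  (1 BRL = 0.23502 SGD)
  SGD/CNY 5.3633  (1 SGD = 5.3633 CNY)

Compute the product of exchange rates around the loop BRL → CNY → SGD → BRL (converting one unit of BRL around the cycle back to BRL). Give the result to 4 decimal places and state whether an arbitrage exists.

1.0000 (no arbitrage)

Around BRL → CNY → SGD → BRL: 1 × 1.2605 ÷ 5.3633 ÷ 0.23502 = 1.000014
Product ≈ 1 (deviation 0.001%, within rounding noise).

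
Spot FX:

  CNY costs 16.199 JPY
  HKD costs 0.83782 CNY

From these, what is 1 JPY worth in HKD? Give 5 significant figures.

JPY/HKD = 0.073682

1 JPY ÷ 16.199 = 0.0617322 CNY
0.0617322 CNY ÷ 0.83782 = 0.0736819 HKD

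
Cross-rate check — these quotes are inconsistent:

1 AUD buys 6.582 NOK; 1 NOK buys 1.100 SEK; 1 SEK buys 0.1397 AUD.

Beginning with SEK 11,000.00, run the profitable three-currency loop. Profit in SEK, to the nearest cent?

Profitable loop is SEK → AUD → NOK → SEK:
SEK 11,000.00 × 0.1397 = AUD 1,536.70
AUD 1,536.70 × 6.582 = NOK 10,114.56
NOK 10,114.56 × 1.100 = SEK 11,126.02
Profit = SEK 11,126.02 − SEK 11,000.00

Profit: SEK 126.02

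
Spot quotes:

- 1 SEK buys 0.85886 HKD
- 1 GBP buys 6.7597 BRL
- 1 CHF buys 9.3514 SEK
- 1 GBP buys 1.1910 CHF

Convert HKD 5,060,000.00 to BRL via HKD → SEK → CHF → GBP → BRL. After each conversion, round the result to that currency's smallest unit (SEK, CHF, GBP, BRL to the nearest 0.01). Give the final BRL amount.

HKD 5,060,000.00 ÷ 0.85886 = SEK 5,891,530.63
SEK 5,891,530.63 ÷ 9.3514 = CHF 630,015.89
CHF 630,015.89 ÷ 1.1910 = GBP 528,980.60
GBP 528,980.60 × 6.7597 = BRL 3,575,750.16

BRL 3,575,750.16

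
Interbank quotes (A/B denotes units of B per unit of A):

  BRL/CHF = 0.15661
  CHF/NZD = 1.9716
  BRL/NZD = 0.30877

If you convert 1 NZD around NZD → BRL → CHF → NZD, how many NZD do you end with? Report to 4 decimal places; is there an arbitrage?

1.0000 (no arbitrage)

Around NZD → BRL → CHF → NZD: 1 ÷ 0.30877 × 0.15661 × 1.9716 = 1.000007
Product ≈ 1 (deviation 0.001%, within rounding noise).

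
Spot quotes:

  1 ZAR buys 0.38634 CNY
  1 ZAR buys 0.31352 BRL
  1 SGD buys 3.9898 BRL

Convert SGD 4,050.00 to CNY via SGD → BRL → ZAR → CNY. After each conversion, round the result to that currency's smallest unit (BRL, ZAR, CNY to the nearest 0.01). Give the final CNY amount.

SGD 4,050.00 × 3.9898 = BRL 16,158.69
BRL 16,158.69 ÷ 0.31352 = ZAR 51,539.58
ZAR 51,539.58 × 0.38634 = CNY 19,911.80

CNY 19,911.80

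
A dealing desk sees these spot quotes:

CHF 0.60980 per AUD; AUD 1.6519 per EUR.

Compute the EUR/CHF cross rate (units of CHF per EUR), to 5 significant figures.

EUR/CHF = 1.0073

1 EUR × 1.6519 = 1.6519 AUD
1.6519 AUD × 0.60980 = 1.00733 CHF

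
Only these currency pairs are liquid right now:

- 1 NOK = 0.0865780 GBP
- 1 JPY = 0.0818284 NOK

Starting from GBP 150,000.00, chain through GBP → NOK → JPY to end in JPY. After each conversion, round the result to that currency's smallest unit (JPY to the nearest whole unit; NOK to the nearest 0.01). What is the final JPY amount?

JPY 21,172,866

GBP 150,000.00 ÷ 0.0865780 = NOK 1,732,541.75
NOK 1,732,541.75 ÷ 0.0818284 = JPY 21,172,866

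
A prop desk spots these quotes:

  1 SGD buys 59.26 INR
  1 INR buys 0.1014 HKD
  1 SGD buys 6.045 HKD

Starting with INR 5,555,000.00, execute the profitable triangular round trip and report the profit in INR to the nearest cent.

Profitable loop is INR → SGD → HKD → INR:
INR 5,555,000.00 ÷ 59.26 = SGD 93,739.45
SGD 93,739.45 × 6.045 = HKD 566,654.99
HKD 566,654.99 ÷ 0.1014 = INR 5,588,313.56
Profit = INR 5,588,313.56 − INR 5,555,000.00

Profit: INR 33,313.56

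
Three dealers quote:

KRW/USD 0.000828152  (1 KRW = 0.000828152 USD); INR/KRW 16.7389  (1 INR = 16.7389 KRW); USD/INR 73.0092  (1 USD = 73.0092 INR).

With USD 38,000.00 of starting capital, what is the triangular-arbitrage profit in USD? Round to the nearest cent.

Profit: USD 459.01

Profitable loop is USD → INR → KRW → USD:
USD 38,000.00 × 73.0092 = INR 2,774,349.60
INR 2,774,349.60 × 16.7389 = KRW 46,439,561
KRW 46,439,561 × 0.000828152 = USD 38,459.01
Profit = USD 38,459.01 − USD 38,000.00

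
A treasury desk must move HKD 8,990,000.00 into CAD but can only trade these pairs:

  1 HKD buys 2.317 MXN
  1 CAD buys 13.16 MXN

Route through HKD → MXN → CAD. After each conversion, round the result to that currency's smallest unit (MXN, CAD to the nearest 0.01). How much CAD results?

HKD 8,990,000.00 × 2.317 = MXN 20,829,830.00
MXN 20,829,830.00 ÷ 13.16 = CAD 1,582,813.83

CAD 1,582,813.83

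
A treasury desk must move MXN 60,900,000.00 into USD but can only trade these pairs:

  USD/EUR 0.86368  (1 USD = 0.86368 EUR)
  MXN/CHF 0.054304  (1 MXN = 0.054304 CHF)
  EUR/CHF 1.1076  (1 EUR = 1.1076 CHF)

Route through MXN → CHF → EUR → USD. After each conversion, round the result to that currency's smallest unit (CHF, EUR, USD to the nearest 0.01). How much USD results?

MXN 60,900,000.00 × 0.054304 = CHF 3,307,113.60
CHF 3,307,113.60 ÷ 1.1076 = EUR 2,985,837.49
EUR 2,985,837.49 ÷ 0.86368 = USD 3,457,110.84

USD 3,457,110.84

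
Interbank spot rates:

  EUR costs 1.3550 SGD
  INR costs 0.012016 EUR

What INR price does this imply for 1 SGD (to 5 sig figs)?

SGD/INR = 61.419

1 SGD ÷ 1.3550 = 0.738007 EUR
0.738007 EUR ÷ 0.012016 = 61.4187 INR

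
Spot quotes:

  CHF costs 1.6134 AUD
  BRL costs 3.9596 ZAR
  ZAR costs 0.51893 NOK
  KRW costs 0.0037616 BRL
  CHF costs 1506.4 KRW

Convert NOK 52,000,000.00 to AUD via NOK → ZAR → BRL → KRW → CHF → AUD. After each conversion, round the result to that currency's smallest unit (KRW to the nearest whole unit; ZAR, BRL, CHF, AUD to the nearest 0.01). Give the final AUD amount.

AUD 7,205,637.06

NOK 52,000,000.00 ÷ 0.51893 = ZAR 100,206,193.51
ZAR 100,206,193.51 ÷ 3.9596 = BRL 25,307,150.60
BRL 25,307,150.60 ÷ 0.0037616 = KRW 6,727,762,282
KRW 6,727,762,282 ÷ 1506.4 = CHF 4,466,119.41
CHF 4,466,119.41 × 1.6134 = AUD 7,205,637.06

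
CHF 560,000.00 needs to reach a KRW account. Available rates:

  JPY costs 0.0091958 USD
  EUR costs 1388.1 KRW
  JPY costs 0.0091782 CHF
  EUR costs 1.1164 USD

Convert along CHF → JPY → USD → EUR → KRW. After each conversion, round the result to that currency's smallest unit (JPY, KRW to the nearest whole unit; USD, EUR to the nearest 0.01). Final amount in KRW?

KRW 697,623,261

CHF 560,000.00 ÷ 0.0091782 = JPY 61,014,142
JPY 61,014,142 × 0.0091958 = USD 561,073.85
USD 561,073.85 ÷ 1.1164 = EUR 502,574.21
EUR 502,574.21 × 1388.1 = KRW 697,623,261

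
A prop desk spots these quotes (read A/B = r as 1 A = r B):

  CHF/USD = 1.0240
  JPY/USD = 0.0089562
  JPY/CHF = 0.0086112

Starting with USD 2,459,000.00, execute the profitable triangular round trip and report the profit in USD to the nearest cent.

Profit: USD 38,575.81

Profitable loop is USD → CHF → JPY → USD:
USD 2,459,000.00 ÷ 1.0240 = CHF 2,401,367.19
CHF 2,401,367.19 ÷ 0.0086112 = JPY 278,865,569
JPY 278,865,569 × 0.0089562 = USD 2,497,575.81
Profit = USD 2,497,575.81 − USD 2,459,000.00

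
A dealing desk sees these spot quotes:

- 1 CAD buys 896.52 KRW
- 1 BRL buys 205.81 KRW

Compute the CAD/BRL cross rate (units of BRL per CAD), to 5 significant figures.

CAD/BRL = 4.3561

1 CAD × 896.52 = 896.52 KRW
896.52 KRW ÷ 205.81 = 4.35606 BRL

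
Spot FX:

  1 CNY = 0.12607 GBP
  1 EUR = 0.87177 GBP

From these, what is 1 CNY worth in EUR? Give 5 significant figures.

CNY/EUR = 0.14461

1 CNY × 0.12607 = 0.12607 GBP
0.12607 GBP ÷ 0.87177 = 0.144614 EUR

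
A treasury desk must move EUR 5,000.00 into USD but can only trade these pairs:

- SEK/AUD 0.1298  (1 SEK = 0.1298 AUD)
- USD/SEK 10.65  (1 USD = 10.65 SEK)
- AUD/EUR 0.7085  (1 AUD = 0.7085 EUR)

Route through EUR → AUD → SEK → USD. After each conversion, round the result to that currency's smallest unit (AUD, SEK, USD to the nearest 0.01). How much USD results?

EUR 5,000.00 ÷ 0.7085 = AUD 7,057.16
AUD 7,057.16 ÷ 0.1298 = SEK 54,369.49
SEK 54,369.49 ÷ 10.65 = USD 5,105.12

USD 5,105.12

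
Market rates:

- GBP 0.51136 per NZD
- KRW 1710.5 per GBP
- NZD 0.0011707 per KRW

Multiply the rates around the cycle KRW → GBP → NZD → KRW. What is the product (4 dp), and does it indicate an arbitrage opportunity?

Around KRW → GBP → NZD → KRW: 1 ÷ 1710.5 ÷ 0.51136 ÷ 0.0011707 = 0.976573
Product < 1; profitable direction is KRW → NZD → GBP → KRW.

0.9766 (arbitrage exists)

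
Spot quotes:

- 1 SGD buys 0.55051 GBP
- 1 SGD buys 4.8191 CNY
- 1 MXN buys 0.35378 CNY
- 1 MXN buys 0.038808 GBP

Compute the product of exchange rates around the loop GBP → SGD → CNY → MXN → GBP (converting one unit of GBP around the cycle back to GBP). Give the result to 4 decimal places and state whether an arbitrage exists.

0.9603 (arbitrage exists)

Around GBP → SGD → CNY → MXN → GBP: 1 ÷ 0.55051 × 4.8191 ÷ 0.35378 × 0.038808 = 0.960260
Product < 1; profitable direction is GBP → MXN → CNY → SGD → GBP.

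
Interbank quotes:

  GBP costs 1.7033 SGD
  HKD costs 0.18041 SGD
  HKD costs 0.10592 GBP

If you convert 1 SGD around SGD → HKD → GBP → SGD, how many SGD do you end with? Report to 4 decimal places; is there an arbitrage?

1.0000 (no arbitrage)

Around SGD → HKD → GBP → SGD: 1 ÷ 0.18041 × 0.10592 × 1.7033 = 1.000020
Product ≈ 1 (deviation 0.002%, within rounding noise).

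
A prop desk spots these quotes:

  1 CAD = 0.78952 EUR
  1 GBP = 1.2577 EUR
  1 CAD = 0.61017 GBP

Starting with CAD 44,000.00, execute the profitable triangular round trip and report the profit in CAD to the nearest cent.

Profitable loop is CAD → EUR → GBP → CAD:
CAD 44,000.00 × 0.78952 = EUR 34,738.88
EUR 34,738.88 ÷ 1.2577 = GBP 27,620.96
GBP 27,620.96 ÷ 0.61017 = CAD 45,267.64
Profit = CAD 45,267.64 − CAD 44,000.00

Profit: CAD 1,267.64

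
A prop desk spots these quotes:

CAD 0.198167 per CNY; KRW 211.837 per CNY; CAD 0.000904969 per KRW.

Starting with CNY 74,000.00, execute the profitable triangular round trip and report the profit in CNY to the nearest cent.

Profit: CNY 2,494.03

Profitable loop is CNY → CAD → KRW → CNY:
CNY 74,000.00 × 0.198167 = CAD 14,664.36
CAD 14,664.36 ÷ 0.000904969 = KRW 16,204,266
KRW 16,204,266 ÷ 211.837 = CNY 76,494.03
Profit = CNY 76,494.03 − CNY 74,000.00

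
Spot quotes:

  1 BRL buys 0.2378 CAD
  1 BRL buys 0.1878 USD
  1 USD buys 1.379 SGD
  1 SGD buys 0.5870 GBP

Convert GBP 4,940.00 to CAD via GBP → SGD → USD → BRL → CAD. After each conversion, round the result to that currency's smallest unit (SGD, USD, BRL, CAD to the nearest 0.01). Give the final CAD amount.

GBP 4,940.00 ÷ 0.5870 = SGD 8,415.67
SGD 8,415.67 ÷ 1.379 = USD 6,102.73
USD 6,102.73 ÷ 0.1878 = BRL 32,495.90
BRL 32,495.90 × 0.2378 = CAD 7,727.53

CAD 7,727.53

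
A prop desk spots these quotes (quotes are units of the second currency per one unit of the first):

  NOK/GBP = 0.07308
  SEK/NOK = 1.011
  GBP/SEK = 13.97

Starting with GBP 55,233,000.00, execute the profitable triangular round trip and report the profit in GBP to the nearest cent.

Profit: GBP 1,776,171.97

Profitable loop is GBP → SEK → NOK → GBP:
GBP 55,233,000.00 × 13.97 = SEK 771,605,010.00
SEK 771,605,010.00 × 1.011 = NOK 780,092,665.11
NOK 780,092,665.11 × 0.07308 = GBP 57,009,171.97
Profit = GBP 57,009,171.97 − GBP 55,233,000.00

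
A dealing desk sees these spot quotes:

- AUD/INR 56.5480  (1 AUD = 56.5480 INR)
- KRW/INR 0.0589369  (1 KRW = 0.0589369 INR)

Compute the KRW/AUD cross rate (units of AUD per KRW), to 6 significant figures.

KRW/AUD = 0.00104225

1 KRW × 0.0589369 = 0.0589369 INR
0.0589369 INR ÷ 56.5480 = 0.00104225 AUD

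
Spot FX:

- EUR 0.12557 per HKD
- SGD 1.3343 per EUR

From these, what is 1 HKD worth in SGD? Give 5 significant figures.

1 HKD × 0.12557 = 0.12557 EUR
0.12557 EUR × 1.3343 = 0.167548 SGD

HKD/SGD = 0.16755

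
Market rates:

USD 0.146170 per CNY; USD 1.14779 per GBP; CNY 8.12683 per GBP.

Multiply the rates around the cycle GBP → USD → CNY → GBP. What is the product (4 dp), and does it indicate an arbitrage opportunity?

0.9662 (arbitrage exists)

Around GBP → USD → CNY → GBP: 1 × 1.14779 ÷ 0.146170 ÷ 8.12683 = 0.966236
Product < 1; profitable direction is GBP → CNY → USD → GBP.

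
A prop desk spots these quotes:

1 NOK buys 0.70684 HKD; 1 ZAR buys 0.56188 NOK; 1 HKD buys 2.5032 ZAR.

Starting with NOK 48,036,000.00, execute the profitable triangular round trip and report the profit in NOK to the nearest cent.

Profitable loop is NOK → ZAR → HKD → NOK:
NOK 48,036,000.00 ÷ 0.56188 = ZAR 85,491,564.04
ZAR 85,491,564.04 ÷ 2.5032 = HKD 34,152,909.89
HKD 34,152,909.89 ÷ 0.70684 = NOK 48,317,737.95
Profit = NOK 48,317,737.95 − NOK 48,036,000.00

Profit: NOK 281,737.95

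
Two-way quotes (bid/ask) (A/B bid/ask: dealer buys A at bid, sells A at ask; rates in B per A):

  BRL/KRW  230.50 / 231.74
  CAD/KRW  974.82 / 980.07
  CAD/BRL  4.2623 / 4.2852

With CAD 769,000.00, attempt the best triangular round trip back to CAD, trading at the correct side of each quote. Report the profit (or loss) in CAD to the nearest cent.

Net profit: CAD 1,875.40

Best loop CAD → BRL → KRW → CAD:
CAD 769,000.00 × 4.2623 (sell CAD at bid) = BRL 3,277,708.70
BRL 3,277,708.70 × 230.50 (sell BRL at bid) = KRW 755,511,855
KRW 755,511,855 ÷ 980.07 (buy CAD at ask) = CAD 770,875.40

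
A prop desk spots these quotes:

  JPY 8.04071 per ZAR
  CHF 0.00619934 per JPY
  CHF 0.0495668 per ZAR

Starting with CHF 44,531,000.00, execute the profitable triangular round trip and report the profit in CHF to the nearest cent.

Profit: CHF 251,818.20

Profitable loop is CHF → ZAR → JPY → CHF:
CHF 44,531,000.00 ÷ 0.0495668 = ZAR 898,403,770.27
ZAR 898,403,770.27 × 8.04071 = JPY 7,223,804,180
JPY 7,223,804,180 × 0.00619934 = CHF 44,782,818.20
Profit = CHF 44,782,818.20 − CHF 44,531,000.00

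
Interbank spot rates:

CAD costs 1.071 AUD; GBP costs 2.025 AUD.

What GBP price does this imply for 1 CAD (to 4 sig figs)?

1 CAD × 1.071 = 1.071 AUD
1.071 AUD ÷ 2.025 = 0.528889 GBP

CAD/GBP = 0.5289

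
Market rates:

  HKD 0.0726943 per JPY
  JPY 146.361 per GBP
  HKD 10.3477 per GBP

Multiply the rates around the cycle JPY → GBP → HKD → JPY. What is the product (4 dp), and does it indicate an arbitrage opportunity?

0.9726 (arbitrage exists)

Around JPY → GBP → HKD → JPY: 1 ÷ 146.361 × 10.3477 ÷ 0.0726943 = 0.972564
Product < 1; profitable direction is JPY → HKD → GBP → JPY.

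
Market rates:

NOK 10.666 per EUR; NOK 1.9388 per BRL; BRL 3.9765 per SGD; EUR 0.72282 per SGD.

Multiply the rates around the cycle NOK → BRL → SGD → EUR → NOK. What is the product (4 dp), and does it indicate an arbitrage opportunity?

1.0000 (no arbitrage)

Around NOK → BRL → SGD → EUR → NOK: 1 ÷ 1.9388 ÷ 3.9765 × 0.72282 × 10.666 = 0.999995
Product ≈ 1 (deviation 0.001%, within rounding noise).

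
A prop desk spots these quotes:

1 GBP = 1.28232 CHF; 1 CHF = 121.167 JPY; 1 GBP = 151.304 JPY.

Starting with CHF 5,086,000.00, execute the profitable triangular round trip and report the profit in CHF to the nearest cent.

Profitable loop is CHF → JPY → GBP → CHF:
CHF 5,086,000.00 × 121.167 = JPY 616,255,362
JPY 616,255,362 ÷ 151.304 = GBP 4,072,961.47
GBP 4,072,961.47 × 1.28232 = CHF 5,222,839.95
Profit = CHF 5,222,839.95 − CHF 5,086,000.00

Profit: CHF 136,839.95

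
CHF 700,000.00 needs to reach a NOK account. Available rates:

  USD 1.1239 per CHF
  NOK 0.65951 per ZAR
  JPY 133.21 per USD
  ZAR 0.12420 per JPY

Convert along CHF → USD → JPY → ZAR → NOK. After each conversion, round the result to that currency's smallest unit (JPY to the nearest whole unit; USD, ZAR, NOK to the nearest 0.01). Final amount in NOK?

CHF 700,000.00 × 1.1239 = USD 786,730.00
USD 786,730.00 × 133.21 = JPY 104,800,303
JPY 104,800,303 × 0.12420 = ZAR 13,016,197.63
ZAR 13,016,197.63 × 0.65951 = NOK 8,584,312.50

NOK 8,584,312.50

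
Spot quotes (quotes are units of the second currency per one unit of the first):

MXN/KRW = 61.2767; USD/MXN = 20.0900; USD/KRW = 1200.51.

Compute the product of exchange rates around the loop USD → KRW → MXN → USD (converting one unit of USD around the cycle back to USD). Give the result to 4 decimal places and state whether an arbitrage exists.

0.9752 (arbitrage exists)

Around USD → KRW → MXN → USD: 1 × 1200.51 ÷ 61.2767 ÷ 20.0900 = 0.975193
Product < 1; profitable direction is USD → MXN → KRW → USD.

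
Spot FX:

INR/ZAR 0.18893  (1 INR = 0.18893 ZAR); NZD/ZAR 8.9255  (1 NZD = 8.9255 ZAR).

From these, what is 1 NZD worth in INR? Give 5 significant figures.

1 NZD × 8.9255 = 8.9255 ZAR
8.9255 ZAR ÷ 0.18893 = 47.2424 INR

NZD/INR = 47.242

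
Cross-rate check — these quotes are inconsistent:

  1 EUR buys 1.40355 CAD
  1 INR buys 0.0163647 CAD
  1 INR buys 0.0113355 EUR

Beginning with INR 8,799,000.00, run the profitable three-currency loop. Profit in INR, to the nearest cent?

Profitable loop is INR → CAD → EUR → INR:
INR 8,799,000.00 × 0.0163647 = CAD 143,993.00
CAD 143,993.00 ÷ 1.40355 = EUR 102,592.00
EUR 102,592.00 ÷ 0.0113355 = INR 9,050,504.65
Profit = INR 9,050,504.65 − INR 8,799,000.00

Profit: INR 251,504.65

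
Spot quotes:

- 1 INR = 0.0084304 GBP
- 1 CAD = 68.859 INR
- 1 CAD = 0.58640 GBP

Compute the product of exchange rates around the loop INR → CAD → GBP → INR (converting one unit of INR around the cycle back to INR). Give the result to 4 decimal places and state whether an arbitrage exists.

1.0101 (arbitrage exists)

Around INR → CAD → GBP → INR: 1 ÷ 68.859 × 0.58640 ÷ 0.0084304 = 1.010148
Product > 1; profitable direction is INR → CAD → GBP → INR.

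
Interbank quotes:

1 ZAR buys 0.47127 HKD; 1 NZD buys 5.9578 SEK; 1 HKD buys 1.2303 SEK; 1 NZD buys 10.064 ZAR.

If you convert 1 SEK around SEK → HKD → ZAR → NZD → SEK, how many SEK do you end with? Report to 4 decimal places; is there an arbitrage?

1.0210 (arbitrage exists)

Around SEK → HKD → ZAR → NZD → SEK: 1 ÷ 1.2303 ÷ 0.47127 ÷ 10.064 × 5.9578 = 1.021021
Product > 1; profitable direction is SEK → HKD → ZAR → NZD → SEK.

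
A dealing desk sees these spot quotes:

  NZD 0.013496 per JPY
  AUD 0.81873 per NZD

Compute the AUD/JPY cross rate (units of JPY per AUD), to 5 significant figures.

AUD/JPY = 90.501

1 AUD ÷ 0.81873 = 1.2214 NZD
1.2214 NZD ÷ 0.013496 = 90.5012 JPY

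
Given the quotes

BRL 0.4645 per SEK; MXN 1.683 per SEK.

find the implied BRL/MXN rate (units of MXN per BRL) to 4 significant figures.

1 BRL ÷ 0.4645 = 2.15285 SEK
2.15285 SEK × 1.683 = 3.62325 MXN

BRL/MXN = 3.623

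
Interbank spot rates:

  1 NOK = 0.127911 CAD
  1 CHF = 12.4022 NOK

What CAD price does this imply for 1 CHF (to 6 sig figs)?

CHF/CAD = 1.58638

1 CHF × 12.4022 = 12.4022 NOK
12.4022 NOK × 0.127911 = 1.58638 CAD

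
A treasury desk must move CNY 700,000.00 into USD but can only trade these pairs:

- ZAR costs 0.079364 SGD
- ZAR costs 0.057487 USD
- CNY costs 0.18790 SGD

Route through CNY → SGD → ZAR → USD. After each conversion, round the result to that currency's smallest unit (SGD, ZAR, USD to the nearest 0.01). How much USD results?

CNY 700,000.00 × 0.18790 = SGD 131,530.00
SGD 131,530.00 ÷ 0.079364 = ZAR 1,657,300.54
ZAR 1,657,300.54 × 0.057487 = USD 95,273.24

USD 95,273.24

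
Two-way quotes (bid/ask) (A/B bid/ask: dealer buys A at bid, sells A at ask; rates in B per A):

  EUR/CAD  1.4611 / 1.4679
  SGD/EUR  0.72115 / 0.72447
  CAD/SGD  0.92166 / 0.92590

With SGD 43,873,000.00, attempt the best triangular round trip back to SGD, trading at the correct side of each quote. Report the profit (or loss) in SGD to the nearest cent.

Net profit: SGD 684,044.01

Best loop SGD → CAD → EUR → SGD:
SGD 43,873,000.00 ÷ 0.92590 (buy CAD at ask) = CAD 47,384,166.76
CAD 47,384,166.76 ÷ 1.4679 (buy EUR at ask) = EUR 32,280,241.68
EUR 32,280,241.68 ÷ 0.72447 (buy SGD at ask) = SGD 44,557,044.01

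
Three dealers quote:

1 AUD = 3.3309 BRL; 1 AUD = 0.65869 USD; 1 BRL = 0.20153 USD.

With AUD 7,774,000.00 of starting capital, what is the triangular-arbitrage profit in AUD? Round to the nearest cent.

Profit: AUD 148,545.93

Profitable loop is AUD → BRL → USD → AUD:
AUD 7,774,000.00 × 3.3309 = BRL 25,894,416.60
BRL 25,894,416.60 × 0.20153 = USD 5,218,501.78
USD 5,218,501.78 ÷ 0.65869 = AUD 7,922,545.93
Profit = AUD 7,922,545.93 − AUD 7,774,000.00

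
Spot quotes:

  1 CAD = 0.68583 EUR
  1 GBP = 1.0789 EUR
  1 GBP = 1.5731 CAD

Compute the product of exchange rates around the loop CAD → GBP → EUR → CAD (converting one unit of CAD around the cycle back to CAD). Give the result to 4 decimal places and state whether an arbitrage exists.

1.0000 (no arbitrage)

Around CAD → GBP → EUR → CAD: 1 ÷ 1.5731 × 1.0789 ÷ 0.68583 = 1.000019
Product ≈ 1 (deviation 0.002%, within rounding noise).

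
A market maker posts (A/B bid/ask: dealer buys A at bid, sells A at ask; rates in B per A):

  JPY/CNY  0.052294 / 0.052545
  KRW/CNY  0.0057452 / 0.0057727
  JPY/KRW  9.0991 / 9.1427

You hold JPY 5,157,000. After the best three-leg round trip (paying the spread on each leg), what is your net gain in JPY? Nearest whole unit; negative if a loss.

Best loop JPY → KRW → CNY → JPY:
JPY 5,157,000 × 9.0991 (sell JPY at bid) = KRW 46,924,059
KRW 46,924,059 × 0.0057452 (sell KRW at bid) = CNY 269,588.10
CNY 269,588.10 ÷ 0.052545 (buy JPY at ask) = JPY 5,130,614

Net result: JPY -26,386 (no profitable arbitrage after spreads)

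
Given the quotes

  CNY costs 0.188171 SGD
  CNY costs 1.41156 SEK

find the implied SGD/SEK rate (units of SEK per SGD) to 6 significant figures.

1 SGD ÷ 0.188171 = 5.31432 CNY
5.31432 CNY × 1.41156 = 7.50147 SEK

SGD/SEK = 7.50147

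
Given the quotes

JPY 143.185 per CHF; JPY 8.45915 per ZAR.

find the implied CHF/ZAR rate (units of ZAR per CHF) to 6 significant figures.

CHF/ZAR = 16.9266

1 CHF × 143.185 = 143.185 JPY
143.185 JPY ÷ 8.45915 = 16.9266 ZAR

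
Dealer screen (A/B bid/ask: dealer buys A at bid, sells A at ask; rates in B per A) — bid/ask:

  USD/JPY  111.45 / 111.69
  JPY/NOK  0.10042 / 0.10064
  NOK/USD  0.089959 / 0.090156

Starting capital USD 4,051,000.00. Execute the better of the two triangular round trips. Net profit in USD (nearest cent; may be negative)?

Best loop USD → JPY → NOK → USD:
USD 4,051,000.00 × 111.45 (sell USD at bid) = JPY 451,483,950
JPY 451,483,950 × 0.10042 (sell JPY at bid) = NOK 45,338,018.26
NOK 45,338,018.26 × 0.089959 (sell NOK at bid) = USD 4,078,562.78

Net profit: USD 27,562.78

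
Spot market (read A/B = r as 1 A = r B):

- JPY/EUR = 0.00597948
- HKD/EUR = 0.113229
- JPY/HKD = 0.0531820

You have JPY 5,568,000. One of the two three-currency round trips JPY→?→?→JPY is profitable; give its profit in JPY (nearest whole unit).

Profitable loop is JPY → HKD → EUR → JPY:
JPY 5,568,000 × 0.0531820 = HKD 296,117.38
HKD 296,117.38 × 0.113229 = EUR 33,529.07
EUR 33,529.07 ÷ 0.00597948 = JPY 5,607,356
Profit = JPY 5,607,356 − JPY 5,568,000

Profit: JPY 39,356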